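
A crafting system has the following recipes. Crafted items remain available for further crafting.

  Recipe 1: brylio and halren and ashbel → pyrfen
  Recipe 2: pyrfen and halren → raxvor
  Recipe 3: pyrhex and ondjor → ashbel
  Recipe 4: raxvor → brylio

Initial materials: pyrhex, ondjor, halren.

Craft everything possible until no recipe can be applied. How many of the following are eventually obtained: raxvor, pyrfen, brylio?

0

raxvor would need pyrfen and halren (Recipe 2), but pyrfen is never obtained.
pyrfen would need brylio, halren, and ashbel (Recipe 1), but brylio is never obtained.
brylio would need raxvor (Recipe 4), but raxvor is never obtained.
None of the 3 are reached.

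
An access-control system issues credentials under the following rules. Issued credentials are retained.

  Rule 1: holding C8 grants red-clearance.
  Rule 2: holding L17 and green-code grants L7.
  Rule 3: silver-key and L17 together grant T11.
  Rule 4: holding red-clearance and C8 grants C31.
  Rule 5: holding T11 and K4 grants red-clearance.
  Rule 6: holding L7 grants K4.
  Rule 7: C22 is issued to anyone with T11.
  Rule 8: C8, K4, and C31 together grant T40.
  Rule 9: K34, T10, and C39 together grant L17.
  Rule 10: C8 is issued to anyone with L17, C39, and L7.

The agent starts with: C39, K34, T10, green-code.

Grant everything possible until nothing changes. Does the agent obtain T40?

Yes

Holding K34, T10, and C39 grants L17 (Rule 9).
Holding L17 and green-code grants L7 (Rule 2).
Holding L17, C39, and L7 grants C8 (Rule 10).
Holding L7 grants K4 (Rule 6).
Holding C8 grants red-clearance (Rule 1).
Holding red-clearance and C8 grants C31 (Rule 4).
Holding C8, K4, and C31 grants T40 (Rule 8).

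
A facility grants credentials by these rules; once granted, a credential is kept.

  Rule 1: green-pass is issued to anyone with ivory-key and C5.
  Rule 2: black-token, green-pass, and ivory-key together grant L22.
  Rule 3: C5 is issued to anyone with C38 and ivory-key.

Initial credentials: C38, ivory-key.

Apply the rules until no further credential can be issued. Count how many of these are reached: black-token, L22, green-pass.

1

Holding C38 and ivory-key grants C5 (Rule 3).
Holding ivory-key and C5 grants green-pass (Rule 1).
No rule produces black-token, and it is not given.
L22 would need black-token, green-pass, and ivory-key (Rule 2), but black-token is never granted.
green-pass: reached.
Reached: green-pass — 1 of the 3.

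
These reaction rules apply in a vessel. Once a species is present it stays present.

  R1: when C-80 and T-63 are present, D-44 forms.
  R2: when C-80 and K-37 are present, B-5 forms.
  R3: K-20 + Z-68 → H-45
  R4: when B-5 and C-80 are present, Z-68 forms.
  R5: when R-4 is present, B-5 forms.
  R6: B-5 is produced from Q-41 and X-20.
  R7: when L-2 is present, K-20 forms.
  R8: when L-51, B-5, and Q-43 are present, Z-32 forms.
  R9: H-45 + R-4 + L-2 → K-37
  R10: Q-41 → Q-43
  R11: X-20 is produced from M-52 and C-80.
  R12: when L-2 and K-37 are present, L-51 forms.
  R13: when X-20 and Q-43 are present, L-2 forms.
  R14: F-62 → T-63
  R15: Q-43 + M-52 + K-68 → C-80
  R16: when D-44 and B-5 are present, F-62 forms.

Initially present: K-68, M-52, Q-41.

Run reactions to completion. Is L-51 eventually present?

No

L-51 would need L-2 and K-37 (R12), but K-37 never forms.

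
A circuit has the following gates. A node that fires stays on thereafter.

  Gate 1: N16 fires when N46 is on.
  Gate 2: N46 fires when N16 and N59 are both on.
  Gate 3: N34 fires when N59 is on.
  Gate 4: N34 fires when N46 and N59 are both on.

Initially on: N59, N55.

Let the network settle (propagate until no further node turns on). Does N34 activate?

Yes

N59 is on, so N34 fires (Gate 3).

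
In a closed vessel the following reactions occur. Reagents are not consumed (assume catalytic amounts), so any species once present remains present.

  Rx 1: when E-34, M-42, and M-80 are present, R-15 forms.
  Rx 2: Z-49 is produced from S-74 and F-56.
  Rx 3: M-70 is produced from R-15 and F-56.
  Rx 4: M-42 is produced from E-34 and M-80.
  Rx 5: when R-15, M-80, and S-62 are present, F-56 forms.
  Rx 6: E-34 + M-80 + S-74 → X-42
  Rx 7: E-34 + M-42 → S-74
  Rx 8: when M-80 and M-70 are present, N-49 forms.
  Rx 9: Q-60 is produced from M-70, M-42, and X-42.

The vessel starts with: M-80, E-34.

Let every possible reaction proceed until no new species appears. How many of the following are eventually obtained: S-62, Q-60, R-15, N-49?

1

E-34 and M-80 present → M-42 forms (Rx 4).
E-34, M-42, and M-80 present → R-15 forms (Rx 1).
No rule produces S-62, and it is not given.
Q-60 would need M-70, M-42, and X-42 (Rx 9), but M-70 never forms.
R-15: reached.
N-49 would need M-80 and M-70 (Rx 8), but M-70 never forms.
Reached: R-15 — 1 of the 4.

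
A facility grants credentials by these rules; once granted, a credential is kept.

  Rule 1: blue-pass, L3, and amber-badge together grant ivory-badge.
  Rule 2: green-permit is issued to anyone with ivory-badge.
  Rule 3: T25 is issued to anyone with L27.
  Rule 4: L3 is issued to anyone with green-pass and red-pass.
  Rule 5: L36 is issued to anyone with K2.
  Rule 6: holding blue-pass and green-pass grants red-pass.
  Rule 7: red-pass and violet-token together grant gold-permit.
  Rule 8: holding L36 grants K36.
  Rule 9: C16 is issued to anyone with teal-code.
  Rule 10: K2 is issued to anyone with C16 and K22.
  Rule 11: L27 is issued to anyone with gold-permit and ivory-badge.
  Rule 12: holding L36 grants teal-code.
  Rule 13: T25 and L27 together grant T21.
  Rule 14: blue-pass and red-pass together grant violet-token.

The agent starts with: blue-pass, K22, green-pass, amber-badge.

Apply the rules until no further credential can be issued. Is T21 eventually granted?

Yes

Holding blue-pass and green-pass grants red-pass (Rule 6).
Holding blue-pass and red-pass grants violet-token (Rule 14).
Holding green-pass and red-pass grants L3 (Rule 4).
Holding red-pass and violet-token grants gold-permit (Rule 7).
Holding blue-pass, L3, and amber-badge grants ivory-badge (Rule 1).
Holding gold-permit and ivory-badge grants L27 (Rule 11).
Holding L27 grants T25 (Rule 3).
Holding T25 and L27 grants T21 (Rule 13).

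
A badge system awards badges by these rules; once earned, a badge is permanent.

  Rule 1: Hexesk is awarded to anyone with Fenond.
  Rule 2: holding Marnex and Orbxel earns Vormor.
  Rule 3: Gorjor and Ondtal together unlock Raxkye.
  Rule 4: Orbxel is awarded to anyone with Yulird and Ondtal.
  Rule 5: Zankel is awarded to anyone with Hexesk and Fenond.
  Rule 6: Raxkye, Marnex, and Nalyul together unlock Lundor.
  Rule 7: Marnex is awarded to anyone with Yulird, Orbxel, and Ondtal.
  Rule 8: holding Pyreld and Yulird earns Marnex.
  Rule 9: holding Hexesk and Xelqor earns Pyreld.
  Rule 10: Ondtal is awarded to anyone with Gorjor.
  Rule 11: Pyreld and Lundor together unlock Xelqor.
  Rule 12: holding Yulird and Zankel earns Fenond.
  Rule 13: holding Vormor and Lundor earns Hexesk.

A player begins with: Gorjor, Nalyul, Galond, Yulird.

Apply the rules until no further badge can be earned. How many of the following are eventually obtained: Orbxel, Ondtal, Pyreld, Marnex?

With Gorjor, Ondtal is earned (Rule 10).
With Yulird and Ondtal, Orbxel is earned (Rule 4).
With Yulird, Orbxel, and Ondtal, Marnex is earned (Rule 7).
Orbxel: reached.
Ondtal: reached.
Pyreld would need Hexesk and Xelqor (Rule 9), but Xelqor is never earned.
Marnex: reached.
Reached: Orbxel, Ondtal, and Marnex — 3 of the 4.

3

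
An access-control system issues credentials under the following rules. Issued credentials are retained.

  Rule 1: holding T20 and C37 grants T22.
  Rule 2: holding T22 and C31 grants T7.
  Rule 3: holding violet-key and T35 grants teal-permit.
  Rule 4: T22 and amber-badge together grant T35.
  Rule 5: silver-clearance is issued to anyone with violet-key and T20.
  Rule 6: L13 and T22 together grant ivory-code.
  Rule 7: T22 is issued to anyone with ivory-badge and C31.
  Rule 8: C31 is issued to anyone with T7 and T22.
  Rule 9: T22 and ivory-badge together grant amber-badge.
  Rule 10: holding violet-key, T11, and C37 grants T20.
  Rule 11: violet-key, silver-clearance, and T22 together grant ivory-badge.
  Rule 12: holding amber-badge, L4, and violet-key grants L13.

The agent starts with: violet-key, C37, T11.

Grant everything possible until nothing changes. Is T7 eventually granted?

No

T7 would need T22 and C31 (Rule 2), but C31 is never granted.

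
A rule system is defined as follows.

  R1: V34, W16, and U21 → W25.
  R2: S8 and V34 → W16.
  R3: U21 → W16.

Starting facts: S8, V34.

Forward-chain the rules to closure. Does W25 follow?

W25 would need V34, W16, and U21 (R1), but U21 is never established.

No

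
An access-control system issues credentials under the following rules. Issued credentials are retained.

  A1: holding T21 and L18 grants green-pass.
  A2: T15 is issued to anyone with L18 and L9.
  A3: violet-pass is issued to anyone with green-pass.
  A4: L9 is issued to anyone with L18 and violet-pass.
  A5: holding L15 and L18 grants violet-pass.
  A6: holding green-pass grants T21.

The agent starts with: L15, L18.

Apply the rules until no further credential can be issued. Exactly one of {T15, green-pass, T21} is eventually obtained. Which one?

T15

Holding L15 and L18 grants violet-pass (A5).
Holding L18 and violet-pass grants L9 (A4).
Holding L18 and L9 grants T15 (A2).
green-pass would need T21 and L18 (A1), but T21 is never granted. T21 would need green-pass (A6), but green-pass is never granted.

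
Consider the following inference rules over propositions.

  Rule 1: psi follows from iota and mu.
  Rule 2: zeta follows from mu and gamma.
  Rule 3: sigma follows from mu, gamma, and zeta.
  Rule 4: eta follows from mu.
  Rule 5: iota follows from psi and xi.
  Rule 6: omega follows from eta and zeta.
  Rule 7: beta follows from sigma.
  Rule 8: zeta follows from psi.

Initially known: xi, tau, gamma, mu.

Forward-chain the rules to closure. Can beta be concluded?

mu and gamma hold, so zeta follows (Rule 2).
From mu, gamma, and zeta, Rule 3 gives sigma.
sigma holds, so beta follows (Rule 7).

Yes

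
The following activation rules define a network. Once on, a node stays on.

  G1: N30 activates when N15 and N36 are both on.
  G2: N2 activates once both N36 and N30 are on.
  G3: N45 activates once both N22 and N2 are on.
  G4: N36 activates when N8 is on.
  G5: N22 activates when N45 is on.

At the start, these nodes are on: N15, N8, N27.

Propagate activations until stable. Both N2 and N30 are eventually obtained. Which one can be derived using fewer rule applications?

N30

N30: G4: N8 on → N36 on. G1: N15 and N36 on → N30 on. [2 rule applications]
N2: G4: N8 on → N36 on. G1: N15 and N36 on → N30 on. N36 and N30 are on, so N2 activates (G2). [3 rule applications]
N30 needs fewer.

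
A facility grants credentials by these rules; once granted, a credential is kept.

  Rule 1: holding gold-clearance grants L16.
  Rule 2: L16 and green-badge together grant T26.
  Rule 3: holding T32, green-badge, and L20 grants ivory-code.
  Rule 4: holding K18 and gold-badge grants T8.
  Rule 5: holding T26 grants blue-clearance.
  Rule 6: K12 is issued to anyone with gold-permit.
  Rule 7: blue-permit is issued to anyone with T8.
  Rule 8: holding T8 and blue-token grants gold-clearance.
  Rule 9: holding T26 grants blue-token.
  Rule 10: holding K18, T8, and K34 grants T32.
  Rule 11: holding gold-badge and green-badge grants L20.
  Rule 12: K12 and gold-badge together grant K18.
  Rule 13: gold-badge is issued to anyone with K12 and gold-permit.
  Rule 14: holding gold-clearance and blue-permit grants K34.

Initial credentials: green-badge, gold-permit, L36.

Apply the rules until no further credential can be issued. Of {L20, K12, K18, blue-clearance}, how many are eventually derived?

3

Holding gold-permit grants K12 (Rule 6).
Holding K12 and gold-permit grants gold-badge (Rule 13).
Holding gold-badge and green-badge grants L20 (Rule 11).
Holding K12 and gold-badge grants K18 (Rule 12).
L20: reached.
K12: reached.
K18: reached.
blue-clearance would need T26 (Rule 5), but T26 is never granted.
Reached: L20, K12, and K18 — 3 of the 4.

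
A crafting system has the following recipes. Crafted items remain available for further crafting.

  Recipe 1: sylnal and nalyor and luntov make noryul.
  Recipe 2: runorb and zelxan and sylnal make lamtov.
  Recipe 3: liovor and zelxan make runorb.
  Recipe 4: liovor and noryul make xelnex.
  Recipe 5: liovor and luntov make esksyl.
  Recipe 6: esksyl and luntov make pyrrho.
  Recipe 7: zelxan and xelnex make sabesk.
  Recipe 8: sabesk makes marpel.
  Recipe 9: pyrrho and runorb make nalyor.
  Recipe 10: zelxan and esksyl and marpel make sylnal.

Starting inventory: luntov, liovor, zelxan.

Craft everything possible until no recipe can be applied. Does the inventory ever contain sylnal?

sylnal would need zelxan, esksyl, and marpel (Recipe 10), but marpel is never obtained.

No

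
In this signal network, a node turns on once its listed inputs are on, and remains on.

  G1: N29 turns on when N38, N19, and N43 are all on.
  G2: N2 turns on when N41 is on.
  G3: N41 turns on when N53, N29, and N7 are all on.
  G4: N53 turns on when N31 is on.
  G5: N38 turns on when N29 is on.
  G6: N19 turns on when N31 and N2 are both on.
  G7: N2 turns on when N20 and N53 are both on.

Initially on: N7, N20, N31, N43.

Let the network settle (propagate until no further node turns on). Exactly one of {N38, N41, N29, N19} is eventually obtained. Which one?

N19

G4: N31 on → N53 on.
G7: N20 and N53 on → N2 on.
G6: N31 and N2 on → N19 on.
N38 would need N29 (G5), but N29 never turns on. N41 would need N53, N29, and N7 (G3), but N29 never turns on. N29 would need N38, N19, and N43 (G1), but N38 never turns on.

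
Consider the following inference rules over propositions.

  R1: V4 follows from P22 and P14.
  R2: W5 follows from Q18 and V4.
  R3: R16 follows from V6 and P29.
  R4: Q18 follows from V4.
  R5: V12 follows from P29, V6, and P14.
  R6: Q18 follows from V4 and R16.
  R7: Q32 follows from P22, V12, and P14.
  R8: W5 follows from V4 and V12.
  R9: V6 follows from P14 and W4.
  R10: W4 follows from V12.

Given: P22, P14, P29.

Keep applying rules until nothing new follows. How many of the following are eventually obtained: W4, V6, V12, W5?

1

P22 and P14 hold, so V4 follows (R1).
V4 holds, so Q18 follows (R4).
From Q18 and V4, R2 gives W5.
W4 would need V12 (R10), but V12 is never established.
V6 would need P14 and W4 (R9), but W4 is never established.
V12 would need P29, V6, and P14 (R5), but V6 is never established.
W5: reached.
Reached: W5 — 1 of the 4.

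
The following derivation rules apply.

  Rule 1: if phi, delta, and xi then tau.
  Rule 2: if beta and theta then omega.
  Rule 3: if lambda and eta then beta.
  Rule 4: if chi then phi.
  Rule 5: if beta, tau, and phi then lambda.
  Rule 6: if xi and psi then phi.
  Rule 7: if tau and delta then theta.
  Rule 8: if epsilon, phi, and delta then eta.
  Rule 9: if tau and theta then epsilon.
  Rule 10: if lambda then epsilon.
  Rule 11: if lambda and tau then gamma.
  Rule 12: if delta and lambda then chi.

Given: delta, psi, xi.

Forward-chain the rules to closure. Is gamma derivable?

gamma would need lambda and tau (Rule 11), but lambda is never established.

No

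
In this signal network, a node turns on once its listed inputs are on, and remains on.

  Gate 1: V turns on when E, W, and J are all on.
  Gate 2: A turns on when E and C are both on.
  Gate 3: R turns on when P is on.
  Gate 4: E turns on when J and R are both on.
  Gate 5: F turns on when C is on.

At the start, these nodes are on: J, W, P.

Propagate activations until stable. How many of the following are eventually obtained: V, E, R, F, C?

Gate 3: P on → R on.
J and R are on, so E turns on (Gate 4).
Gate 1: E, W, and J on → V on.
V: reached.
E: reached.
R: reached.
F would need C (Gate 5), but C never turns on.
No rule produces C, and it is not given.
Reached: V, E, and R — 3 of the 5.

3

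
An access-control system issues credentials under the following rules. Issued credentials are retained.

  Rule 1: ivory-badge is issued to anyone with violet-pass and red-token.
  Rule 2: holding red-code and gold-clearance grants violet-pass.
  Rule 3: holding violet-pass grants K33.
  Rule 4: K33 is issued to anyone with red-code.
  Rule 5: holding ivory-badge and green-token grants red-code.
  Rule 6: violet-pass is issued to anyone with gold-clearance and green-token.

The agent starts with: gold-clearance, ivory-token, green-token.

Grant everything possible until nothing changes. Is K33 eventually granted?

Holding gold-clearance and green-token grants violet-pass (Rule 6).
Holding violet-pass grants K33 (Rule 3).

Yes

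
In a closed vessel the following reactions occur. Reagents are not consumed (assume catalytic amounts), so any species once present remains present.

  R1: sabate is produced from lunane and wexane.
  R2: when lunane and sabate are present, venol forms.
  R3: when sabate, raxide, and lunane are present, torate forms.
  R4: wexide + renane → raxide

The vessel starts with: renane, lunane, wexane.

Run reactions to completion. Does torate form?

torate would need sabate, raxide, and lunane (R3), but raxide never forms.

No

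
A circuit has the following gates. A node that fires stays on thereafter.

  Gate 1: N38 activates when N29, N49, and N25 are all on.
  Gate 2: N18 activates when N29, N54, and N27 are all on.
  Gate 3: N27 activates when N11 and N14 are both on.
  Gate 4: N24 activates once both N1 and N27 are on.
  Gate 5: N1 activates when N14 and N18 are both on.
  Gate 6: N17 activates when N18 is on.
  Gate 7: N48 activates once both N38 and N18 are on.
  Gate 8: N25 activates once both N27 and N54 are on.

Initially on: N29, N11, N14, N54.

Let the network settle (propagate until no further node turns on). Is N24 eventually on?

Yes

N11 and N14 are on, so N27 activates (Gate 3).
Gate 2: N29, N54, and N27 on → N18 on.
Gate 5: N14 and N18 on → N1 on.
N1 and N27 are on, so N24 activates (Gate 4).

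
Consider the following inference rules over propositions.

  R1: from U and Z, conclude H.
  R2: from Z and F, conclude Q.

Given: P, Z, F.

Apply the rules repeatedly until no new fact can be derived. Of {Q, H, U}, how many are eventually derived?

1

Z and F hold, so Q follows (R2).
Q: reached.
H would need U and Z (R1), but U is never established.
No rule produces U, and it is not given.
Reached: Q — 1 of the 3.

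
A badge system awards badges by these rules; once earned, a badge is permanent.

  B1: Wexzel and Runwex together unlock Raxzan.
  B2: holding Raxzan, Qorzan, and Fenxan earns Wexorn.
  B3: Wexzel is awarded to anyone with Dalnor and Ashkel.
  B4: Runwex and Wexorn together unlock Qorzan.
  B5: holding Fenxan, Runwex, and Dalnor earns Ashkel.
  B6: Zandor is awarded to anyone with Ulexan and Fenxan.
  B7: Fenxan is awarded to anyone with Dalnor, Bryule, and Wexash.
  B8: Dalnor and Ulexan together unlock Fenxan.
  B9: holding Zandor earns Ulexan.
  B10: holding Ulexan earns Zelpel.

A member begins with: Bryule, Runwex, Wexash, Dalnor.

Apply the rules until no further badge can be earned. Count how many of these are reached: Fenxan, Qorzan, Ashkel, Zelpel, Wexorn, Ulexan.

With Dalnor, Bryule, and Wexash, Fenxan is earned (B7).
With Fenxan, Runwex, and Dalnor, Ashkel is earned (B5).
Fenxan: reached.
Qorzan would need Runwex and Wexorn (B4), but Wexorn is never earned.
Ashkel: reached.
Zelpel would need Ulexan (B10), but Ulexan is never earned.
Wexorn would need Raxzan, Qorzan, and Fenxan (B2), but Qorzan is never earned.
Ulexan would need Zandor (B9), but Zandor is never earned.
Reached: Fenxan and Ashkel — 2 of the 6.

2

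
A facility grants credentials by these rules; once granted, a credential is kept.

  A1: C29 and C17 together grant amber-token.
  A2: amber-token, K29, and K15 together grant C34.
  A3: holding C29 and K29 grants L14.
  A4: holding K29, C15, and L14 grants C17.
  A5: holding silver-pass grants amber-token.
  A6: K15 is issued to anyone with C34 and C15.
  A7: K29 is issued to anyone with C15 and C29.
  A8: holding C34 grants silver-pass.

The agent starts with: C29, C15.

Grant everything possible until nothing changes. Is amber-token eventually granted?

Holding C15 and C29 grants K29 (A7).
Holding C29 and K29 grants L14 (A3).
Holding K29, C15, and L14 grants C17 (A4).
Holding C29 and C17 grants amber-token (A1).

Yes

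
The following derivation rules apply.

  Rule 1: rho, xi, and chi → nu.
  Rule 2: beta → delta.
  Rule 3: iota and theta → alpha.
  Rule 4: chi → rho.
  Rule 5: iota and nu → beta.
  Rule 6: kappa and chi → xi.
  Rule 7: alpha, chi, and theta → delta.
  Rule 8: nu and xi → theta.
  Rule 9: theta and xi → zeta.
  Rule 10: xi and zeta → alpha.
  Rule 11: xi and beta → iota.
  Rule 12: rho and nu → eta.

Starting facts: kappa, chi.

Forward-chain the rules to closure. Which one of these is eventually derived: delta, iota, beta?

From kappa and chi, Rule 6 gives xi.
From chi, Rule 4 gives rho.
rho, xi, and chi hold, so nu follows (Rule 1).
nu and xi hold, so theta follows (Rule 8).
theta and xi hold, so zeta follows (Rule 9).
From xi and zeta, Rule 10 gives alpha.
alpha, chi, and theta hold, so delta follows (Rule 7).
iota would need xi and beta (Rule 11), but beta is never established. beta would need iota and nu (Rule 5), but iota is never established.

delta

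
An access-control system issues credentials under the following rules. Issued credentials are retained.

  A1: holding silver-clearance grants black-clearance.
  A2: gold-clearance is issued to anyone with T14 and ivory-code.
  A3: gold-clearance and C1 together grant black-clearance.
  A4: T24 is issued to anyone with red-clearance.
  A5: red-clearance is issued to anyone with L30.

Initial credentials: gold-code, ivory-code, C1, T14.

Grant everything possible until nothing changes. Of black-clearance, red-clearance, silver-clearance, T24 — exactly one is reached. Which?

Holding T14 and ivory-code grants gold-clearance (A2).
Holding gold-clearance and C1 grants black-clearance (A3).
No rule produces silver-clearance, and it is not given. red-clearance would need L30 (A5), but L30 is never granted. T24 would need red-clearance (A4), but red-clearance is never granted.

black-clearance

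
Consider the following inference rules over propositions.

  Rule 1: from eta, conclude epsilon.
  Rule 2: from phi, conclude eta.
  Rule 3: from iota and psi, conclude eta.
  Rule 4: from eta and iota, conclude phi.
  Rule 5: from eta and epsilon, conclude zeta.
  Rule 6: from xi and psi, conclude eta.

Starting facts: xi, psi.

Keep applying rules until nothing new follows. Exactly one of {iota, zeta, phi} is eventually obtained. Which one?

zeta

From xi and psi, Rule 6 gives eta.
eta holds, so epsilon follows (Rule 1).
From eta and epsilon, Rule 5 gives zeta.
phi would need eta and iota (Rule 4), but iota is never established. No rule produces iota, and it is not given.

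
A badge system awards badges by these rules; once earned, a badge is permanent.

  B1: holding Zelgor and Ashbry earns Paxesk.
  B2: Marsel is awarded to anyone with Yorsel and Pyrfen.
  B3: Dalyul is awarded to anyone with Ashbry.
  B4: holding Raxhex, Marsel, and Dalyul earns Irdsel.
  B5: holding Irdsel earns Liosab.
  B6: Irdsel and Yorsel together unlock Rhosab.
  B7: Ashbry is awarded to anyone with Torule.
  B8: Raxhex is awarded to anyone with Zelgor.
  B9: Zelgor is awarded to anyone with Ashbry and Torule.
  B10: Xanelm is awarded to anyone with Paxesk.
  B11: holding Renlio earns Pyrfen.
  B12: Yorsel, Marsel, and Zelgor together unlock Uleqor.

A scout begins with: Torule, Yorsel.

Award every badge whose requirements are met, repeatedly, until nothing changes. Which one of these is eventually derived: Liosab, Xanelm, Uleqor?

With Torule, Ashbry is earned (B7).
With Ashbry and Torule, Zelgor is earned (B9).
With Zelgor and Ashbry, Paxesk is earned (B1).
With Paxesk, Xanelm is earned (B10).
Uleqor would need Yorsel, Marsel, and Zelgor (B12), but Marsel is never earned. Liosab would need Irdsel (B5), but Irdsel is never earned.

Xanelm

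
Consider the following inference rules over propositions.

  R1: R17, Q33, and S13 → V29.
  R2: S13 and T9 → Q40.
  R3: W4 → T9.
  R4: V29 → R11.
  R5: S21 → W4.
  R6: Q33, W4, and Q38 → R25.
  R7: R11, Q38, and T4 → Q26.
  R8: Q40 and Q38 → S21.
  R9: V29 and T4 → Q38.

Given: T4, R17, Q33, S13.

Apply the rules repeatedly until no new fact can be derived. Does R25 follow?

No

R25 would need Q33, W4, and Q38 (R6), but W4 is never established.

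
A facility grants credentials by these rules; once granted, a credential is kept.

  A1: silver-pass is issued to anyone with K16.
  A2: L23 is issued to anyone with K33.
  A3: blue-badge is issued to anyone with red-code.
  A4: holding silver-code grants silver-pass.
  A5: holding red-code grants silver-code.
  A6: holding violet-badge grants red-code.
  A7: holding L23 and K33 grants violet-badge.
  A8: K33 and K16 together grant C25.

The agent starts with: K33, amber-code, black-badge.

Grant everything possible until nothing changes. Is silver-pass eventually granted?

Yes

Holding K33 grants L23 (A2).
Holding L23 and K33 grants violet-badge (A7).
Holding violet-badge grants red-code (A6).
Holding red-code grants silver-code (A5).
Holding silver-code grants silver-pass (A4).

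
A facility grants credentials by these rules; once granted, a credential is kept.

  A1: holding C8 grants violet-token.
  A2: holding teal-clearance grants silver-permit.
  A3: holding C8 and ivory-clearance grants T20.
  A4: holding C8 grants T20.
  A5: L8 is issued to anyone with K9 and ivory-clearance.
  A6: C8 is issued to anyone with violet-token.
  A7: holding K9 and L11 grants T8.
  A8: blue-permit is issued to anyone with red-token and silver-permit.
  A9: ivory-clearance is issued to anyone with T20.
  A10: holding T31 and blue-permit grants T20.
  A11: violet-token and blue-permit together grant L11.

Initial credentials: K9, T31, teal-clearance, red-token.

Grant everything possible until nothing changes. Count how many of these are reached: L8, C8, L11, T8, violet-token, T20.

2

Holding teal-clearance grants silver-permit (A2).
Holding red-token and silver-permit grants blue-permit (A8).
Holding T31 and blue-permit grants T20 (A10).
Holding T20 grants ivory-clearance (A9).
Holding K9 and ivory-clearance grants L8 (A5).
L8: reached.
C8 would need violet-token (A6), but violet-token is never granted.
L11 would need violet-token and blue-permit (A11), but violet-token is never granted.
T8 would need K9 and L11 (A7), but L11 is never granted.
violet-token would need C8 (A1), but C8 is never granted.
T20: reached.
Reached: L8 and T20 — 2 of the 6.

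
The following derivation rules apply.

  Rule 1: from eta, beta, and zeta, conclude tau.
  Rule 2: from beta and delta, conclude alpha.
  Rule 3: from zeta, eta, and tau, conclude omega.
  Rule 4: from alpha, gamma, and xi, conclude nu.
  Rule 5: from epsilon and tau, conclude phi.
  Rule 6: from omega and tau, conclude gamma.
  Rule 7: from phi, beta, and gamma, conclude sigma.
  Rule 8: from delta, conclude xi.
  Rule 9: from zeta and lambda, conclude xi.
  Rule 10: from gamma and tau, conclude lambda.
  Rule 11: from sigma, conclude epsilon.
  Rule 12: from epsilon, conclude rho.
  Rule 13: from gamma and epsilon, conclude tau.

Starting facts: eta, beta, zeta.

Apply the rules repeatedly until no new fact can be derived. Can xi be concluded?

Yes

From eta, beta, and zeta, Rule 1 gives tau.
zeta, eta, and tau hold, so omega follows (Rule 3).
omega and tau hold, so gamma follows (Rule 6).
From gamma and tau, Rule 10 gives lambda.
zeta and lambda hold, so xi follows (Rule 9).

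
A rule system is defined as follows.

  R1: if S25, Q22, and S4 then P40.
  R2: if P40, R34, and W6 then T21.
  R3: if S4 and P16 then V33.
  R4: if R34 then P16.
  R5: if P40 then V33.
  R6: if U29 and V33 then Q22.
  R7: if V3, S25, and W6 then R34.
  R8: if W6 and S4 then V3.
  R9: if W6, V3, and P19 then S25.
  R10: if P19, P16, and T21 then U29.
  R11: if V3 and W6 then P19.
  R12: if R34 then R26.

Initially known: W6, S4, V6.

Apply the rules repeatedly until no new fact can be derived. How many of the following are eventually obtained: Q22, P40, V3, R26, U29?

From W6 and S4, R8 gives V3.
V3 and W6 hold, so P19 follows (R11).
From W6, V3, and P19, R9 gives S25.
V3, S25, and W6 hold, so R34 follows (R7).
R34 holds, so R26 follows (R12).
Q22 would need U29 and V33 (R6), but U29 is never established.
P40 would need S25, Q22, and S4 (R1), but Q22 is never established.
V3: reached.
R26: reached.
U29 would need P19, P16, and T21 (R10), but T21 is never established.
Reached: V3 and R26 — 2 of the 5.

2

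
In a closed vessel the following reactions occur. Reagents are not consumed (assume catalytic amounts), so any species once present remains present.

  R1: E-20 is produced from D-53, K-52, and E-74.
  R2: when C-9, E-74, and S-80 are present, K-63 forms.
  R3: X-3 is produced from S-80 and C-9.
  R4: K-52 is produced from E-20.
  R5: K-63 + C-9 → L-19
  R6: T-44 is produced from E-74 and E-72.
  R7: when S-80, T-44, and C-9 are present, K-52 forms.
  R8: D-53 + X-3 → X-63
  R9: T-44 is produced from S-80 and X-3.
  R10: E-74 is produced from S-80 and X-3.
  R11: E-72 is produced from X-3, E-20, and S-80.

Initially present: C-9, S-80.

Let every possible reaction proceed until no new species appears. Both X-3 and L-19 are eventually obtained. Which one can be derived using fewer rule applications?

X-3

X-3: S-80 and C-9 present → X-3 forms (R3). [1 rule application]
L-19: S-80 and C-9 present → X-3 forms (R3). S-80 and X-3 present → E-74 forms (R10). C-9, E-74, and S-80 present → K-63 forms (R2). K-63 and C-9 present → L-19 forms (R5). [4 rule applications]
X-3 needs fewer.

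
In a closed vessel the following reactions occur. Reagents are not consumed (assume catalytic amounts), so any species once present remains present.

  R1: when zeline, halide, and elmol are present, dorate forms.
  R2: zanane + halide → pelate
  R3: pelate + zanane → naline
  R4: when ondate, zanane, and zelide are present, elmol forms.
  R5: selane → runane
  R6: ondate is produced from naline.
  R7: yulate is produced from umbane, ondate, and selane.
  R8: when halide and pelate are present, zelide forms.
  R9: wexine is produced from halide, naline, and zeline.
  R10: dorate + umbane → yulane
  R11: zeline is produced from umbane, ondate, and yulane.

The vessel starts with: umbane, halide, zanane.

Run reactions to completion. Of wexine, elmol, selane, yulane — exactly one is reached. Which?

elmol

zanane and halide present → pelate forms (R2).
halide and pelate present → zelide forms (R8).
pelate and zanane present → naline forms (R3).
naline present → ondate forms (R6).
ondate, zanane, and zelide present → elmol forms (R4).
wexine would need halide, naline, and zeline (R9), but zeline never forms. yulane would need dorate and umbane (R10), but dorate never forms. No rule produces selane, and it is not given.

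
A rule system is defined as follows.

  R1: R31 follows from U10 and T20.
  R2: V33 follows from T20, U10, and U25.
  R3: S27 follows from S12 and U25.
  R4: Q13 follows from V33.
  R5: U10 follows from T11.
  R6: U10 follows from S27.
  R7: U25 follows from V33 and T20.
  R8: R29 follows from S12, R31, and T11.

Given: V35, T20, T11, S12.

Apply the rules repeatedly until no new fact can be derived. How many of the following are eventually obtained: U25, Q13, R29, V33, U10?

T11 holds, so U10 follows (R5).
U10 and T20 hold, so R31 follows (R1).
From S12, R31, and T11, R8 gives R29.
U25 would need V33 and T20 (R7), but V33 is never established.
Q13 would need V33 (R4), but V33 is never established.
R29: reached.
V33 would need T20, U10, and U25 (R2), but U25 is never established.
U10: reached.
Reached: R29 and U10 — 2 of the 5.

2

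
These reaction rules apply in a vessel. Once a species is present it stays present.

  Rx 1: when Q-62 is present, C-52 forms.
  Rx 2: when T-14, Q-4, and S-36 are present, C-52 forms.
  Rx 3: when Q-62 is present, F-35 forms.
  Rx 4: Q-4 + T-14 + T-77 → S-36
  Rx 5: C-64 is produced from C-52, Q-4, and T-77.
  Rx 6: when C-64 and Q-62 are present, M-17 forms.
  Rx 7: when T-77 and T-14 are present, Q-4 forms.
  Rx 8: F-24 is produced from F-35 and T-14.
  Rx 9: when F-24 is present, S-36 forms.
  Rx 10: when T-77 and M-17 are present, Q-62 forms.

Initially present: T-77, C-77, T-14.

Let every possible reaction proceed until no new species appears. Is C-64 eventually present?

T-77 and T-14 present → Q-4 forms (Rx 7).
Q-4, T-14, and T-77 present → S-36 forms (Rx 4).
T-14, Q-4, and S-36 present → C-52 forms (Rx 2).
C-52, Q-4, and T-77 present → C-64 forms (Rx 5).

Yes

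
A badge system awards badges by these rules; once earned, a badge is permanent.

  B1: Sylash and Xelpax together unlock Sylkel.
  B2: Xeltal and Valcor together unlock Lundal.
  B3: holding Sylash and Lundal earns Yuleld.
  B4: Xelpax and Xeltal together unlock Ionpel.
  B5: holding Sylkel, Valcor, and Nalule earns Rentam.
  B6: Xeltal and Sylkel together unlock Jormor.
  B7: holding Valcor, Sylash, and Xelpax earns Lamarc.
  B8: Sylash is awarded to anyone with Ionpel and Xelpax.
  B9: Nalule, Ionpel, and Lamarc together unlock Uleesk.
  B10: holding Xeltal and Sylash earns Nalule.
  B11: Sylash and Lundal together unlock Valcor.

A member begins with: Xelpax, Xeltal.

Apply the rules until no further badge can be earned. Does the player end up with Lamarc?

Lamarc would need Valcor, Sylash, and Xelpax (B7), but Valcor is never earned.

No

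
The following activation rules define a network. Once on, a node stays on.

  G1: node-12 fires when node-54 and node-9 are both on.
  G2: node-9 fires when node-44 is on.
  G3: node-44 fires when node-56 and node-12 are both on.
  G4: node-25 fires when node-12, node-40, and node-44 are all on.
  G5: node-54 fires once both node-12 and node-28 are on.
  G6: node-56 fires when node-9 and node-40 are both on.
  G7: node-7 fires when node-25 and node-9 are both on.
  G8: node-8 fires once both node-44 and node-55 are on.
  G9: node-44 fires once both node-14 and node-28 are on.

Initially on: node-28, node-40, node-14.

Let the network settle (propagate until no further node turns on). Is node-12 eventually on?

No

node-12 would need node-54 and node-9 (G1), but node-54 never turns on.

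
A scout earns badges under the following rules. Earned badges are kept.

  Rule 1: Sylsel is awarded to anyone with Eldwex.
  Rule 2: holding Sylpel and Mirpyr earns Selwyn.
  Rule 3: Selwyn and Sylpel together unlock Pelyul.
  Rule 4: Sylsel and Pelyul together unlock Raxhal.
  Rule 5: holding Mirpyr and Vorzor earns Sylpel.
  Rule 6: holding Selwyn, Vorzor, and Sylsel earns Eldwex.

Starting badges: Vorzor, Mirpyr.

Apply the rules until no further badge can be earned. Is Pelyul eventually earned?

Yes

With Mirpyr and Vorzor, Sylpel is earned (Rule 5).
With Sylpel and Mirpyr, Selwyn is earned (Rule 2).
With Selwyn and Sylpel, Pelyul is earned (Rule 3).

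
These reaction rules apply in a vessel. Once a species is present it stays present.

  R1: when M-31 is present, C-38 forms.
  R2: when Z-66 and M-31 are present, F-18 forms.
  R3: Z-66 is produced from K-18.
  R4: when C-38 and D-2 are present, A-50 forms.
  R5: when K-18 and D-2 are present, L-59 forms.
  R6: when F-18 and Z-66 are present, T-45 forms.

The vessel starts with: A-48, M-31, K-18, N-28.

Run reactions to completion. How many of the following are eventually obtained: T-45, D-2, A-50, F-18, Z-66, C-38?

4

M-31 present → C-38 forms (R1).
K-18 present → Z-66 forms (R3).
Z-66 and M-31 present → F-18 forms (R2).
F-18 and Z-66 present → T-45 forms (R6).
T-45: reached.
No rule produces D-2, and it is not given.
A-50 would need C-38 and D-2 (R4), but D-2 never forms.
F-18: reached.
Z-66: reached.
C-38: reached.
Reached: T-45, F-18, Z-66, and C-38 — 4 of the 6.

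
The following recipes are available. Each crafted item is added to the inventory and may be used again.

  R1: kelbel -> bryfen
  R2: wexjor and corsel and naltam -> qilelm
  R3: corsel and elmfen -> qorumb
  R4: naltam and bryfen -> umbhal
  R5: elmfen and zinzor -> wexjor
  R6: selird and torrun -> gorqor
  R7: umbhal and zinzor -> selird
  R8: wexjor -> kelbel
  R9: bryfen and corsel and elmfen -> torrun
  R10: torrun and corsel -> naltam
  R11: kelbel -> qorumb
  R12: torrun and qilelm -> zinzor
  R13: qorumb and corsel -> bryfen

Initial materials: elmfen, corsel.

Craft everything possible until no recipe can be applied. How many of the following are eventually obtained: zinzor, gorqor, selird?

zinzor would need torrun and qilelm (R12), but qilelm is never obtained.
gorqor would need selird and torrun (R6), but selird is never obtained.
selird would need umbhal and zinzor (R7), but zinzor is never obtained.
None of the 3 are reached.

0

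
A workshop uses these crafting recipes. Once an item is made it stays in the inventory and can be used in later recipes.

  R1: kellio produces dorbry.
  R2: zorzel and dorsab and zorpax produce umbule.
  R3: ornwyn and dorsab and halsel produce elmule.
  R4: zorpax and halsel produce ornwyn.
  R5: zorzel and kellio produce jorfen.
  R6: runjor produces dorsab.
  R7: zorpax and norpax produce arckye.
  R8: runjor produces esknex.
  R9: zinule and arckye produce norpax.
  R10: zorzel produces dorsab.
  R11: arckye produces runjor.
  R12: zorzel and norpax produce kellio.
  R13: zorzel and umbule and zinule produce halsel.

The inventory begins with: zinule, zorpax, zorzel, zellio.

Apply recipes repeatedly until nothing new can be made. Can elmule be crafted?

Using R10, zorzel makes dorsab.
Using R2, zorzel, dorsab, and zorpax make umbule.
zorzel and umbule and zinule → halsel (R13).
zorpax and halsel → ornwyn (R4).
ornwyn and dorsab and halsel → elmule (R3).

Yes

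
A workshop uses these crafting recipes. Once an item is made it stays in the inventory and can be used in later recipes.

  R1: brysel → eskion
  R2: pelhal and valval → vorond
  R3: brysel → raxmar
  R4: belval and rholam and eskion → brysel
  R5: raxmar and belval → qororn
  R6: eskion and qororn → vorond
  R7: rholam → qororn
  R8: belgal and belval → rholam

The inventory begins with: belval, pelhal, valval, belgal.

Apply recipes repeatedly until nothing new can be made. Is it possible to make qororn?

Yes

belgal and belval → rholam (R8).
Using R7, rholam makes qororn.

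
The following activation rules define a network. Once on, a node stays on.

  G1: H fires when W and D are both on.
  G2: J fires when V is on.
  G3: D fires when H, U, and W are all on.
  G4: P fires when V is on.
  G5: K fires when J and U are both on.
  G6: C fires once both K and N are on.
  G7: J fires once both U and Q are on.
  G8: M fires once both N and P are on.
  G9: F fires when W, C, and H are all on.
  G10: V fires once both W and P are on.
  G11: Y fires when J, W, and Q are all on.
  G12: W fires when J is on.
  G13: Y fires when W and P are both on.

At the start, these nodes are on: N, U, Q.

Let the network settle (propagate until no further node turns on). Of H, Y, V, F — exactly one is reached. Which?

U and Q are on, so J fires (G7).
J is on, so W fires (G12).
J, W, and Q are on, so Y fires (G11).
V would need W and P (G10), but P never turns on. H would need W and D (G1), but D never turns on. F would need W, C, and H (G9), but H never turns on.

Y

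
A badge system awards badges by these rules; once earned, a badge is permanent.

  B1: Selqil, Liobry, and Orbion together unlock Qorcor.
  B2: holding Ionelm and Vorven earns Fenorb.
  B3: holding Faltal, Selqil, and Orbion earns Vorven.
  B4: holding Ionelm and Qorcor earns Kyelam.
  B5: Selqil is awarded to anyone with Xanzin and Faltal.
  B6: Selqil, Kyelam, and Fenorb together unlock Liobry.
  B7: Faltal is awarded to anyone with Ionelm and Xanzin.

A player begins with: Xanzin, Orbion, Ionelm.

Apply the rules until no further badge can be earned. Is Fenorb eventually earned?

With Ionelm and Xanzin, Faltal is earned (B7).
With Xanzin and Faltal, Selqil is earned (B5).
With Faltal, Selqil, and Orbion, Vorven is earned (B3).
With Ionelm and Vorven, Fenorb is earned (B2).

Yes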